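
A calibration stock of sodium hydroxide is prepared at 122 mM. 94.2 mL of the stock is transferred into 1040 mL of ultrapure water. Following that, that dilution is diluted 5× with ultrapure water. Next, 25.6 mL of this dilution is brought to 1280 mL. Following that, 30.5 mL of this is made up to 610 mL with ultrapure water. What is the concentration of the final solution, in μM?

Overall dilution factor = 12.04 × 5 × 50 × 20 = 6.02 × 10⁴.
122 mM / 6.02 × 10⁴ = 2.03 × 10⁻³ mM = 2.03 μM.

2.03 μM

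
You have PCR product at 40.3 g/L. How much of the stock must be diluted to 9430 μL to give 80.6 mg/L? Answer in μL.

18.9 μL

80.6 mg/L = 0.0806 g/L.
V₁ = C₂V₂/C₁ = 0.0806 × 9430 / 40.3 = 18.9 μL.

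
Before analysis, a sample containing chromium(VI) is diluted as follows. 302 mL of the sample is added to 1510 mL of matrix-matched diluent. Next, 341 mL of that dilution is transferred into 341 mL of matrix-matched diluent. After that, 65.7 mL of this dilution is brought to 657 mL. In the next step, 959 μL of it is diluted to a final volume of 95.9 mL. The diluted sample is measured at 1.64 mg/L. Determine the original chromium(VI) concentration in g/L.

Overall dilution factor = 6 × 2 × 10 × 100 = 1.20 × 10⁴.
Original = 1.64 mg/L × 1.20 × 10⁴ = 1.97 × 10⁴ mg/L = 19.7 g/L.

19.7 g/L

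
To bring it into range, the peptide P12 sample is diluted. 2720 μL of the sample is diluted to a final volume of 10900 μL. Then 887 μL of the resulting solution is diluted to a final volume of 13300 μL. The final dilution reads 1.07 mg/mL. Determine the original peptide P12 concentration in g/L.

Overall dilution factor = 4.007 × 14.99 = 60.1.
Original = 1.07 mg/mL × 60.1 = 64.3 mg/mL = 64.3 g/L.

64.3 g/L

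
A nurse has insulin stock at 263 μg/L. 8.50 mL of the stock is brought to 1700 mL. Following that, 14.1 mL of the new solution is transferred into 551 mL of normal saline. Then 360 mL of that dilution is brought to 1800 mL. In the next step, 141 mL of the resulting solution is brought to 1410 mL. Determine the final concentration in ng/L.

0.656 ng/L

Overall dilution factor = 200 × 40.08 × 5 × 10 = 4.01 × 10⁵.
263 μg/L / 4.01 × 10⁵ = 6.56 × 10⁻⁴ μg/L = 0.656 ng/L.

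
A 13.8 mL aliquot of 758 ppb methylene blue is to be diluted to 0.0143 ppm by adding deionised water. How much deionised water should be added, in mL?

718 mL

0.0143 ppm = 14.3 ppb.
V₂ = C₁V₁/C₂ = 758 × 13.8 / 14.3 = 731 mL.
Diluent to add = V₂ − V₁ = 731 − 13.8 = 718 mL.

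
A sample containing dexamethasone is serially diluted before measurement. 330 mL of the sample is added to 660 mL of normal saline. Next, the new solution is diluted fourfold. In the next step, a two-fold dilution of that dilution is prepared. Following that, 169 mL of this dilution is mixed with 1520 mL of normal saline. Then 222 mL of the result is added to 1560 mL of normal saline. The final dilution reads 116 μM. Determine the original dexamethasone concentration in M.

Overall dilution factor = 3 × 4 × 2 × 9.994 × 8.027 = 1925.
Original = 116 μM × 1925 = 2.23 × 10⁵ μM = 0.223 M.

0.223 M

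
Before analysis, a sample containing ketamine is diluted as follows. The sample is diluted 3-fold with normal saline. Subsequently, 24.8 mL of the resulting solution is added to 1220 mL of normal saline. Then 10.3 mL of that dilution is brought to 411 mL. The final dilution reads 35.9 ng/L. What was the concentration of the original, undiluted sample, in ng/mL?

216 ng/mL

Overall dilution factor = 3 × 50.19 × 39.90 = 6009.
Original = 35.9 ng/L × 6009 = 2.16 × 10⁵ ng/L = 216 ng/mL.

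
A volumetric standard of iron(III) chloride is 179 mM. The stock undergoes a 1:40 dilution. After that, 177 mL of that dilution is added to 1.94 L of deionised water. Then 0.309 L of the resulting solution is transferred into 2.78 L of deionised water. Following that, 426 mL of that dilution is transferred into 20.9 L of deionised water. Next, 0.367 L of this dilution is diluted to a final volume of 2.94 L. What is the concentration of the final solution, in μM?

Overall dilution factor = 40 × 11.96 × 9.997 × 50.06 × 8.011 = 1.92 × 10⁶.
179 mM / 1.92 × 10⁶ = 9.33 × 10⁻⁵ mM = 0.0933 μM.

0.0933 μM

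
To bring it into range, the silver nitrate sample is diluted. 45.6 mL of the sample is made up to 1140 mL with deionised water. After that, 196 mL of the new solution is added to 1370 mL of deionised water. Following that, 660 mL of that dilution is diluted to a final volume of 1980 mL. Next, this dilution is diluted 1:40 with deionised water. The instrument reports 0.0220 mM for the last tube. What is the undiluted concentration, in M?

Overall dilution factor = 25 × 7.990 × 3 × 40 = 2.40 × 10⁴.
Original = 0.0220 mM × 2.40 × 10⁴ = 527 mM = 0.527 M.

0.527 M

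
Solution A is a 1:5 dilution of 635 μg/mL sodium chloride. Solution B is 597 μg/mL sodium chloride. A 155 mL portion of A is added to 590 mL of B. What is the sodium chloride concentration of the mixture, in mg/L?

499 mg/L

C_A = 635 μg/mL / 5 = 127 μg/mL.
C_mix = (C_A·V_A + C_B·V_B)/(V_A + V_B) = (127×155 + 597×590) / 745.0 = 499 μg/mL = 499 mg/L.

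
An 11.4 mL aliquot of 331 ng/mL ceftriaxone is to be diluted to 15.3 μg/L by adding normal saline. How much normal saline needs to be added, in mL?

15.3 μg/L = 15.3 ng/mL.
V₂ = C₁V₁/C₂ = 331 × 11.4 / 15.3 = 247 mL.
Diluent to add = V₂ − V₁ = 247 − 11.4 = 235 mL.

235 mL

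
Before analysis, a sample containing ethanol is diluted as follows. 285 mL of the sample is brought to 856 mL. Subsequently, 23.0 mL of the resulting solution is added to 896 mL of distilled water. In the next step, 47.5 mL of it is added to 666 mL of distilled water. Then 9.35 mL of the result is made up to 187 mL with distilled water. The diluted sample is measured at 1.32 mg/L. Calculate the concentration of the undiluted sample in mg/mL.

Overall dilution factor = 3.004 × 39.96 × 15.02 × 20 = 3.61 × 10⁴.
Original = 1.32 mg/L × 3.61 × 10⁴ = 4.76 × 10⁴ mg/L = 47.6 mg/mL.

47.6 mg/mL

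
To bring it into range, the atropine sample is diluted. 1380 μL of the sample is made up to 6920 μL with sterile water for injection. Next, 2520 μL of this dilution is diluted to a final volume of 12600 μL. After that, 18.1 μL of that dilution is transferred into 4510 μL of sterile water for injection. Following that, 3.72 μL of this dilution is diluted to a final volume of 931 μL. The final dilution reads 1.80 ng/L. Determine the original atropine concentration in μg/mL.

Overall dilution factor = 5.014 × 5 × 250.2 × 250.3 = 1.57 × 10⁶.
Original = 1.80 ng/L × 1.57 × 10⁶ = 2.83 × 10⁶ ng/L = 2.83 μg/mL.

2.83 μg/mL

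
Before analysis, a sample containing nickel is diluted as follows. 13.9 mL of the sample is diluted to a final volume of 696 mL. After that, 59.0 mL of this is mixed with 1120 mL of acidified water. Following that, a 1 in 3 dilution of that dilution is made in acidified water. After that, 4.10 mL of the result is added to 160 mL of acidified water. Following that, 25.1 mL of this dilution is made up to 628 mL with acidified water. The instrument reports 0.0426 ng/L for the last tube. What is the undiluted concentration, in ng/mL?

Overall dilution factor = 50.07 × 19.98 × 3 × 40.02 × 25.02 = 3.01 × 10⁶.
Original = 0.0426 ng/L × 3.01 × 10⁶ = 1.28 × 10⁵ ng/L = 128 ng/mL.

128 ng/mL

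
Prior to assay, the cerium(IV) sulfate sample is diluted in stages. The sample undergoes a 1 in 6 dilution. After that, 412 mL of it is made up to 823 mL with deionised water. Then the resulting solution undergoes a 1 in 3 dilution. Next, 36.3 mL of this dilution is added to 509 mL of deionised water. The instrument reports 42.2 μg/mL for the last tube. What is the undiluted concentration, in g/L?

22.8 g/L

Overall dilution factor = 6 × 1.998 × 3 × 15.02 = 540.
Original = 42.2 μg/mL × 540 = 2.28 × 10⁴ μg/mL = 22.8 g/L.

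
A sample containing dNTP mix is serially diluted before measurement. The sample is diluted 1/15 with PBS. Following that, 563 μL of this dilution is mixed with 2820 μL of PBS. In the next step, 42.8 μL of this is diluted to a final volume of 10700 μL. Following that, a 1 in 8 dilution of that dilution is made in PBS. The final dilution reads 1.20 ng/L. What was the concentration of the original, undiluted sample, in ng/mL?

216 ng/mL

Overall dilution factor = 15 × 6.009 × 250 × 8 = 1.80 × 10⁵.
Original = 1.20 ng/L × 1.80 × 10⁵ = 2.16 × 10⁵ ng/L = 216 ng/mL.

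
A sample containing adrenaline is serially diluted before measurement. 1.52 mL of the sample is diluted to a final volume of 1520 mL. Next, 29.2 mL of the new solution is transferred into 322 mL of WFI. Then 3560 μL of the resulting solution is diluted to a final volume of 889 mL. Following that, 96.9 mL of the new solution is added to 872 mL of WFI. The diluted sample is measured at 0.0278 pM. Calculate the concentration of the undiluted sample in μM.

0.835 μM

Overall dilution factor = 1000 × 12.03 × 249.7 × 9.999 = 3.00 × 10⁷.
Original = 0.0278 pM × 3.00 × 10⁷ = 8.35 × 10⁵ pM = 0.835 μM.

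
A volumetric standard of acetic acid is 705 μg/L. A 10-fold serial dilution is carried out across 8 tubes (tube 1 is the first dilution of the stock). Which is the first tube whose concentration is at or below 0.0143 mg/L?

tube 2

Tube n has concentration 705 μg/L / 10ⁿ.
Need 10ⁿ ≥ 705 μg/L / 0.0143 mg/L = 49.3, so n ≥ 1.69.
First such tube: n = 2.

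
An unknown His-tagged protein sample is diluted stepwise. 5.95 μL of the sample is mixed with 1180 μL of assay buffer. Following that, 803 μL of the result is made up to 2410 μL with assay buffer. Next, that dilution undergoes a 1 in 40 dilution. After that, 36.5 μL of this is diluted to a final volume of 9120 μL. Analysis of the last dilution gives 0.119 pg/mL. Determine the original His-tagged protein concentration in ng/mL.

711 ng/mL

Overall dilution factor = 199.3 × 3.001 × 40 × 249.9 = 5.98 × 10⁶.
Original = 0.119 pg/mL × 5.98 × 10⁶ = 7.11 × 10⁵ pg/mL = 711 ng/mL.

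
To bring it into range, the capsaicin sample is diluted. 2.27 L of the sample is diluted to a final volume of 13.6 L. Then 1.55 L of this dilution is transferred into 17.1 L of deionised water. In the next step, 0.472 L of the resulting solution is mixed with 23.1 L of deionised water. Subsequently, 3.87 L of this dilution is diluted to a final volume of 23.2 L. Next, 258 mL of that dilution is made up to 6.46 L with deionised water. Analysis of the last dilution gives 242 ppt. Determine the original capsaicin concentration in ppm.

131 ppm

Overall dilution factor = 5.991 × 12.03 × 49.94 × 5.995 × 25.04 = 5.40 × 10⁵.
Original = 242 ppt × 5.40 × 10⁵ = 1.31 × 10⁸ ppt = 131 ppm.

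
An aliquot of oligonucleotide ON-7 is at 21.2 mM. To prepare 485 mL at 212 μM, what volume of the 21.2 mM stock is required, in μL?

212 μM = 0.212 mM.
V₁ = C₂V₂/C₁ = 0.212 × 485 / 21.2 = 4.85 mL = 4850 μL.

4850 μL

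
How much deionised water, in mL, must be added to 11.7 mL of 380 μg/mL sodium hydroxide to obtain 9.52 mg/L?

9.52 mg/L = 9.52 μg/mL.
V₂ = C₁V₁/C₂ = 380 × 11.7 / 9.52 = 467 mL.
Diluent to add = V₂ − V₁ = 467 − 11.7 = 455 mL.

455 mL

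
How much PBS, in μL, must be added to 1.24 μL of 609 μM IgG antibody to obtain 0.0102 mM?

72.8 μL

0.0102 mM = 10.2 μM.
V₂ = C₁V₁/C₂ = 609 × 1.24 / 10.2 = 74.0 μL.
Diluent to add = V₂ − V₁ = 74.0 − 1.24 = 72.8 μL.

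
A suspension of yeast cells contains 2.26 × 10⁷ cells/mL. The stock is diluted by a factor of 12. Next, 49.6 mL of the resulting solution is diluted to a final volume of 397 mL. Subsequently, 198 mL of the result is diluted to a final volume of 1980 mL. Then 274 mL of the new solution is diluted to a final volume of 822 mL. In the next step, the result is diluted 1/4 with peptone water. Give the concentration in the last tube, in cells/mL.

Overall dilution factor = 12 × 8.004 × 10 × 3 × 4 = 1.15 × 10⁴.
2.26 × 10⁷ cells/mL / 1.15 × 10⁴ = 1960 cells/mL.

1960 cells/mL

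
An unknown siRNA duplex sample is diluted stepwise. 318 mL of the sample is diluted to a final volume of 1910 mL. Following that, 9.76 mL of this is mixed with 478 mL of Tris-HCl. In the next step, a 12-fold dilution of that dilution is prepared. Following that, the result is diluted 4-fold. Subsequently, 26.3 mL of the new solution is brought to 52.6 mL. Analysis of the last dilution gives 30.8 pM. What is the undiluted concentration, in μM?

Overall dilution factor = 6.006 × 49.98 × 12 × 4 × 2 = 2.88 × 10⁴.
Original = 30.8 pM × 2.88 × 10⁴ = 8.88 × 10⁵ pM = 0.888 μM.

0.888 μM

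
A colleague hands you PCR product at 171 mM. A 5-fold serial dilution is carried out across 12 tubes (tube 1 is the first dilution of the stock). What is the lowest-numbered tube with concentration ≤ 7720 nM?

Tube n has concentration 171 mM / 5ⁿ.
Need 5ⁿ ≥ 171 mM / 7720 nM = 2.22 × 10⁴, so n ≥ 6.22.
First such tube: n = 7.

tube 7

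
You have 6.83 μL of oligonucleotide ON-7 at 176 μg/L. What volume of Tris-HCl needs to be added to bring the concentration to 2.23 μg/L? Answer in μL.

532 μL

V₂ = C₁V₁/C₂ = 176 × 6.83 / 2.23 = 539 μL.
Diluent to add = V₂ − V₁ = 539 − 6.83 = 532 μL.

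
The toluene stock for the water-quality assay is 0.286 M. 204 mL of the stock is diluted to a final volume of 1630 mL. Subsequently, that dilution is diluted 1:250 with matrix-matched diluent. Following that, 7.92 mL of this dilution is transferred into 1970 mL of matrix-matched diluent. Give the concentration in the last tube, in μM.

0.573 μM

Overall dilution factor = 7.990 × 250 × 249.7 = 4.99 × 10⁵.
0.286 M / 4.99 × 10⁵ = 5.73 × 10⁻⁷ M = 0.573 μM.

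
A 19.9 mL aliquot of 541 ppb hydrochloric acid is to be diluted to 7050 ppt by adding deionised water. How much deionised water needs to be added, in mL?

1510 mL

7050 ppt = 7.05 ppb.
V₂ = C₁V₁/C₂ = 541 × 19.9 / 7.05 = 1527 mL.
Diluent to add = V₂ − V₁ = 1527 − 19.9 = 1510 mL.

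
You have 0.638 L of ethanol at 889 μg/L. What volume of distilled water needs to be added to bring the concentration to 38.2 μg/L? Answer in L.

V₂ = C₁V₁/C₂ = 889 × 0.638 / 38.2 = 14.8 L.
Diluent to add = V₂ − V₁ = 14.8 − 0.638 = 14.2 L.

14.2 L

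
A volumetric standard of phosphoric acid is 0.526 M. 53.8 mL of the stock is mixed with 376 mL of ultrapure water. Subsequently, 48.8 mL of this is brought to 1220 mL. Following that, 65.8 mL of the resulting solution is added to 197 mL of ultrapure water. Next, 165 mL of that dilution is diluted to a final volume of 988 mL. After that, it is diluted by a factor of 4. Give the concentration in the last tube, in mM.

Overall dilution factor = 7.989 × 25 × 3.994 × 5.988 × 4 = 1.91 × 10⁴.
0.526 M / 1.91 × 10⁴ = 2.75 × 10⁻⁵ M = 0.0275 mM.

0.0275 mM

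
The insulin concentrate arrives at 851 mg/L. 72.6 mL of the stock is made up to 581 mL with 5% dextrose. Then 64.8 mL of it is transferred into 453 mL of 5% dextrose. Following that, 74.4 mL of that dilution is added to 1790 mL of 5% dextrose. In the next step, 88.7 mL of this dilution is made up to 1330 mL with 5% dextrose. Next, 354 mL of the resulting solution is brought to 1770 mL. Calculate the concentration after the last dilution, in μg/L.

7.08 μg/L

Overall dilution factor = 8.003 × 7.991 × 25.06 × 14.99 × 5 = 1.20 × 10⁵.
851 mg/L / 1.20 × 10⁵ = 7.08 × 10⁻³ mg/L = 7.08 μg/L.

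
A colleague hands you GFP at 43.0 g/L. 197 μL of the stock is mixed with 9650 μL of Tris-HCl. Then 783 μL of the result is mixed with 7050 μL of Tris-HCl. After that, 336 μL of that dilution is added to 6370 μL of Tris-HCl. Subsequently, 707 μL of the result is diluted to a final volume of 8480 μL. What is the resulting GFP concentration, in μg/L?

359 μg/L

Overall dilution factor = 49.98 × 10.00 × 19.96 × 11.99 = 1.20 × 10⁵.
43.0 g/L / 1.20 × 10⁵ = 3.59 × 10⁻⁴ g/L = 359 μg/L.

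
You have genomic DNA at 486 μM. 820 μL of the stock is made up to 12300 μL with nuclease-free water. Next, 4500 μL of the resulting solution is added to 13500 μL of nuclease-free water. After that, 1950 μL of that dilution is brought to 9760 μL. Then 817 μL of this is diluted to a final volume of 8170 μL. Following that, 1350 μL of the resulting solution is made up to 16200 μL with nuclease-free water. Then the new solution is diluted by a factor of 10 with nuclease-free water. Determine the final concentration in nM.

Overall dilution factor = 15 × 4 × 5.005 × 10 × 12 × 10 = 3.60 × 10⁵.
486 μM / 3.60 × 10⁵ = 1.35 × 10⁻³ μM = 1.35 nM.

1.35 nM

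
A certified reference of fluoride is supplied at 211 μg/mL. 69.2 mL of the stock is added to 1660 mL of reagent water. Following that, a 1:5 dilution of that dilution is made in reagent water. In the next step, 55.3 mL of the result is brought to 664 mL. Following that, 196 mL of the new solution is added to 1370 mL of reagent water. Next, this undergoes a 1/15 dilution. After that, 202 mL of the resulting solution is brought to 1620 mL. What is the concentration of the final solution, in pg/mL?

146 pg/mL

Overall dilution factor = 24.99 × 5 × 12.01 × 7.990 × 15 × 8.020 = 1.44 × 10⁶.
211 μg/mL / 1.44 × 10⁶ = 1.46 × 10⁻⁴ μg/mL = 146 pg/mL.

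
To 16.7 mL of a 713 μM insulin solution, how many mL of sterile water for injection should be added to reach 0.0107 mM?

1100 mL

0.0107 mM = 10.7 μM.
V₂ = C₁V₁/C₂ = 713 × 16.7 / 10.7 = 1113 mL.
Diluent to add = V₂ − V₁ = 1113 − 16.7 = 1100 mL.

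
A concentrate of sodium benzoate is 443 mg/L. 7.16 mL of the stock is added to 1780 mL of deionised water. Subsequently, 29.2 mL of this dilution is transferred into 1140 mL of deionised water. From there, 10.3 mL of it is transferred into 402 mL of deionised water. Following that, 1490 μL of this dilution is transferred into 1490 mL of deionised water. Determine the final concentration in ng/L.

Overall dilution factor = 249.6 × 40.04 × 40.03 × 1001 = 4.00 × 10⁸.
443 mg/L / 4.00 × 10⁸ = 1.11 × 10⁻⁶ mg/L = 1.11 ng/L.

1.11 ng/L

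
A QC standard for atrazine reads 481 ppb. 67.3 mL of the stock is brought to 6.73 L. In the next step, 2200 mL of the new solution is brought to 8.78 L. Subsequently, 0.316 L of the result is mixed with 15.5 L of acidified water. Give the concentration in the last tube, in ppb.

0.0241 ppb

Overall dilution factor = 100 × 3.991 × 50.05 = 2.00 × 10⁴.
481 ppb / 2.00 × 10⁴ = 0.0241 ppb.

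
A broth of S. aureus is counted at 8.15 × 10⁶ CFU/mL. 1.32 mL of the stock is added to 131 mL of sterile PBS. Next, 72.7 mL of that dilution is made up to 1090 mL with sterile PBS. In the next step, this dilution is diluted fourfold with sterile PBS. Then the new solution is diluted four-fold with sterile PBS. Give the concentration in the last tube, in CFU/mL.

339 CFU/mL

Overall dilution factor = 100.2 × 14.99 × 4 × 4 = 2.40 × 10⁴.
8.15 × 10⁶ CFU/mL / 2.40 × 10⁴ = 339 CFU/mL.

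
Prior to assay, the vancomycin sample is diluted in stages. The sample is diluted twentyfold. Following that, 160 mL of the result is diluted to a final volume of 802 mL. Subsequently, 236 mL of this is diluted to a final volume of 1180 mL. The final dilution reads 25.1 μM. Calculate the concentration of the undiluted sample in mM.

Overall dilution factor = 20 × 5.013 × 5 = 501.
Original = 25.1 μM × 501 = 1.26 × 10⁴ μM = 12.6 mM.

12.6 mM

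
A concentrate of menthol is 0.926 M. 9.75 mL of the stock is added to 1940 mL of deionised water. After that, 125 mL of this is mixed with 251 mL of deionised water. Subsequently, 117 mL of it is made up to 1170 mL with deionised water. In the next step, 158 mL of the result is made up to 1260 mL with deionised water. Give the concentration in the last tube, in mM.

0.0193 mM

Overall dilution factor = 200.0 × 3.008 × 10 × 7.975 = 4.80 × 10⁴.
0.926 M / 4.80 × 10⁴ = 1.93 × 10⁻⁵ M = 0.0193 mM.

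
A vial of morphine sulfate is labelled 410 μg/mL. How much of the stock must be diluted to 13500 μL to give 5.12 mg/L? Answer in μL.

5.12 mg/L = 5.12 μg/mL.
V₁ = C₂V₂/C₁ = 5.12 × 13500 / 410 = 169 μL.

169 μL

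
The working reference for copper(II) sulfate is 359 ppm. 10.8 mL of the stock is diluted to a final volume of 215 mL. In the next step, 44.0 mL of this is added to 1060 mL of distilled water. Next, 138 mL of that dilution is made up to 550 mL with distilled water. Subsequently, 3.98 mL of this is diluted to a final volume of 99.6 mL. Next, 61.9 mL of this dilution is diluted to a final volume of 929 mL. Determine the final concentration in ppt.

Overall dilution factor = 19.91 × 25.09 × 3.986 × 25.03 × 15.01 = 7.48 × 10⁵.
359 ppm / 7.48 × 10⁵ = 4.80 × 10⁻⁴ ppm = 480 ppt.

480 ppt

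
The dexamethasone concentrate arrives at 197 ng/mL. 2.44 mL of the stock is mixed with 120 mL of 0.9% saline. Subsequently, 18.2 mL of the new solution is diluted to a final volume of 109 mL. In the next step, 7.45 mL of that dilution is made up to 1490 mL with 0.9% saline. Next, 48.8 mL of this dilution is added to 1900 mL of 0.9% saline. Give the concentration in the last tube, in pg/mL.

Overall dilution factor = 50.18 × 5.989 × 200 × 39.93 = 2.40 × 10⁶.
197 ng/mL / 2.40 × 10⁶ = 8.21 × 10⁻⁵ ng/mL = 0.0821 pg/mL.

0.0821 pg/mL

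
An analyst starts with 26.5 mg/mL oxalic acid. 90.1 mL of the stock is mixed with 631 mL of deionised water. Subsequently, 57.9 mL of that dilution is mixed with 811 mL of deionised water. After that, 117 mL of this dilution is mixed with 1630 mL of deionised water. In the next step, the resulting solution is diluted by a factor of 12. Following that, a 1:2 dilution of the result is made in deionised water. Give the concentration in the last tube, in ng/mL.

Overall dilution factor = 8.003 × 15.01 × 14.93 × 12 × 2 = 4.30 × 10⁴.
26.5 mg/mL / 4.30 × 10⁴ = 6.16 × 10⁻⁴ mg/mL = 616 ng/mL.

616 ng/mL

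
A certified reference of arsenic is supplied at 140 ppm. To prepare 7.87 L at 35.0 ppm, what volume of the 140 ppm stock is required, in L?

1.97 L

V₁ = C₂V₂/C₁ = 35.0 × 7.87 / 140 = 1.97 L.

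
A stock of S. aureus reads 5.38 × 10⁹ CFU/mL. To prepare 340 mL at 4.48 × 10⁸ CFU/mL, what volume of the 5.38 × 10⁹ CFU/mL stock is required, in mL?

V₁ = C₂V₂/C₁ = 4.48 × 10⁸ × 340 / 5.38 × 10⁹ = 28.3 mL.

28.3 mL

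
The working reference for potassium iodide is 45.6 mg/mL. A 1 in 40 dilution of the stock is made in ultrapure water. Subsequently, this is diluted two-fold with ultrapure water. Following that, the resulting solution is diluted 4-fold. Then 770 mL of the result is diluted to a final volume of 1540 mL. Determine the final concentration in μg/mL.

Overall dilution factor = 40 × 2 × 4 × 2 = 640.
45.6 mg/mL / 640 = 0.0713 mg/mL = 71.2 μg/mL.

71.2 μg/mL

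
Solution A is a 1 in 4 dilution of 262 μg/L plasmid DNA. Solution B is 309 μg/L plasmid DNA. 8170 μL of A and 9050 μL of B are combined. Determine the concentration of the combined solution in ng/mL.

193 ng/mL

C_A = 262 μg/L / 4 = 65.5 μg/L.
C_mix = (C_A·V_A + C_B·V_B)/(V_A + V_B) = (65.5×8170 + 309×9050) / 17220 = 193 μg/L = 193 ng/mL.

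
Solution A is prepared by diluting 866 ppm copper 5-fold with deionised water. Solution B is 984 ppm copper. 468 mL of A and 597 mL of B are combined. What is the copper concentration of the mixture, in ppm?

628 ppm

C_A = 866 ppm / 5 = 173 ppm.
C_mix = (C_A·V_A + C_B·V_B)/(V_A + V_B) = (173×468 + 984×597) / 1065 = 628 ppm.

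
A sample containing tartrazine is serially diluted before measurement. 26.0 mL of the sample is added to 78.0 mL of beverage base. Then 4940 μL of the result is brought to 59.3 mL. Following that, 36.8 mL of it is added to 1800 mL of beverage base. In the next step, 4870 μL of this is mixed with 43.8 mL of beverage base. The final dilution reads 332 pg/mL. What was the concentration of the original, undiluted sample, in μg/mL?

Overall dilution factor = 4 × 12.00 × 49.91 × 9.994 = 2.40 × 10⁴.
Original = 332 pg/mL × 2.40 × 10⁴ = 7.95 × 10⁶ pg/mL = 7.95 μg/mL.

7.95 μg/mL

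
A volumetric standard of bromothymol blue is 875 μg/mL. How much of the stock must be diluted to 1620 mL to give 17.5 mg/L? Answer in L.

0.0324 L

17.5 mg/L = 17.5 μg/mL.
V₁ = C₂V₂/C₁ = 17.5 × 1620 / 875 = 32.4 mL = 0.0324 L.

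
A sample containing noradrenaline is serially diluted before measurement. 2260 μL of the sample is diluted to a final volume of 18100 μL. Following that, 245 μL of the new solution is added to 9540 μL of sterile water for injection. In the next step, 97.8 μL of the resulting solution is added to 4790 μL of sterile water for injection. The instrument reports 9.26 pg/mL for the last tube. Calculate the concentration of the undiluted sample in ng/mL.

Overall dilution factor = 8.009 × 39.94 × 49.98 = 1.60 × 10⁴.
Original = 9.26 pg/mL × 1.60 × 10⁴ = 1.48 × 10⁵ pg/mL = 148 ng/mL.

148 ng/mL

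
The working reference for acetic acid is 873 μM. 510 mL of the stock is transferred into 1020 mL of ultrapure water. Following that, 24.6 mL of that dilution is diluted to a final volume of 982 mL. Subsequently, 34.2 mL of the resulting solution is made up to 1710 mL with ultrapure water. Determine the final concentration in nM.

Overall dilution factor = 3 × 39.92 × 50 = 5988.
873 μM / 5988 = 0.146 μM = 146 nM.

146 nM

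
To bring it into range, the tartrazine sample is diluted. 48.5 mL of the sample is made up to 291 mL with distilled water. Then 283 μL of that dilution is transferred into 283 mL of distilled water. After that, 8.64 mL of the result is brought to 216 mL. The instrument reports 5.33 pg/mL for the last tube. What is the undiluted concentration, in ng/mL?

800 ng/mL

Overall dilution factor = 6 × 1001 × 25 = 1.50 × 10⁵.
Original = 5.33 pg/mL × 1.50 × 10⁵ = 8.00 × 10⁵ pg/mL = 800 ng/mL.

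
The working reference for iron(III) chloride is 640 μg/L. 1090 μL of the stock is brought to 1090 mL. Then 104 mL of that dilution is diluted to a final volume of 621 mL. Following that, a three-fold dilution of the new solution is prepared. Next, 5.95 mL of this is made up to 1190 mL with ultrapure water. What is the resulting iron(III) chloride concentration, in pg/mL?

0.179 pg/mL

Overall dilution factor = 1000 × 5.971 × 3 × 200 = 3.58 × 10⁶.
640 μg/L / 3.58 × 10⁶ = 1.79 × 10⁻⁴ μg/L = 0.179 pg/mL.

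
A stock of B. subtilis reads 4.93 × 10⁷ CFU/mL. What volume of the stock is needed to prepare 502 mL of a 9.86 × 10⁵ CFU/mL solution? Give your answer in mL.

10.0 mL

V₁ = C₂V₂/C₁ = 9.86 × 10⁵ × 502 / 4.93 × 10⁷ = 10.0 mL.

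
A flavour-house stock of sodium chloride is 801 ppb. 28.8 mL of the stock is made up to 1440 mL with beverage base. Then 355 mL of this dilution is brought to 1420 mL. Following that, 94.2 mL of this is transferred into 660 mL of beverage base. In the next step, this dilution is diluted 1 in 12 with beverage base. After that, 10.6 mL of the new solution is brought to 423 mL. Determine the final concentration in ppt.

Overall dilution factor = 50 × 4 × 8.006 × 12 × 39.91 = 7.67 × 10⁵.
801 ppb / 7.67 × 10⁵ = 1.04 × 10⁻³ ppb = 1.04 ppt.

1.04 ppt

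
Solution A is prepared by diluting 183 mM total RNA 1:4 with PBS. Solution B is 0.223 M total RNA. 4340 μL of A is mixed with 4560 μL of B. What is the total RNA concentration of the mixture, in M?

0.137 M

C_A = 183 mM / 4 = 45.8 mM.
C_B = 0.223 M = 223 mM.
C_mix = (C_A·V_A + C_B·V_B)/(V_A + V_B) = (45.8×4340 + 223×4560) / 8900 = 137 mM = 0.137 M.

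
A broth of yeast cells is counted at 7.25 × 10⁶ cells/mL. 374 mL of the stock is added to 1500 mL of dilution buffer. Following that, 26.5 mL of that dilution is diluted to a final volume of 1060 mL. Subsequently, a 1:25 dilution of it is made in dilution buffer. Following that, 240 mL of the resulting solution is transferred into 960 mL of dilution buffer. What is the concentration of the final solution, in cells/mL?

289 cells/mL

Overall dilution factor = 5.011 × 40 × 25 × 5 = 2.51 × 10⁴.
7.25 × 10⁶ cells/mL / 2.51 × 10⁴ = 289 cells/mL.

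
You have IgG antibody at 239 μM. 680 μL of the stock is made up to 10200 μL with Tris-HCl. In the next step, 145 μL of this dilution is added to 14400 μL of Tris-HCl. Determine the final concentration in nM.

Overall dilution factor = 15 × 100.3 = 1505.
239 μM / 1505 = 0.159 μM = 159 nM.

159 nM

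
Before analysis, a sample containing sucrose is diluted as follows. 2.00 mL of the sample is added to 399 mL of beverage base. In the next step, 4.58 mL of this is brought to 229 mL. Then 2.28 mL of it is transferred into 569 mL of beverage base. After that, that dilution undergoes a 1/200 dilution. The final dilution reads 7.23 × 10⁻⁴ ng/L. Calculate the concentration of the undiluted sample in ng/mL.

Overall dilution factor = 200.5 × 50 × 250.6 × 200 = 5.02 × 10⁸.
Original = 7.23 × 10⁻⁴ ng/L × 5.02 × 10⁸ = 3.63 × 10⁵ ng/L = 363 ng/mL.

363 ng/mL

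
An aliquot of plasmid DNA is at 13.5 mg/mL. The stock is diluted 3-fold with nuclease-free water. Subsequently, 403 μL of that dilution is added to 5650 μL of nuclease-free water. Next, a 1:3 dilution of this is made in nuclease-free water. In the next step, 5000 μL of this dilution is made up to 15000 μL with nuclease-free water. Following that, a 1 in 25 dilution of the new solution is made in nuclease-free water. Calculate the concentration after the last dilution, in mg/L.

Overall dilution factor = 3 × 15.02 × 3 × 3 × 25 = 1.01 × 10⁴.
13.5 mg/mL / 1.01 × 10⁴ = 1.33 × 10⁻³ mg/mL = 1.33 mg/L.

1.33 mg/L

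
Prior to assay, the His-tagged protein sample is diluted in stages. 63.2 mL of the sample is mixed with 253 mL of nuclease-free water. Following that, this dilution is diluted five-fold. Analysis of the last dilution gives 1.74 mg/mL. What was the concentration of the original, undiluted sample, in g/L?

43.5 g/L

Overall dilution factor = 5.003 × 5 = 25.0.
Original = 1.74 mg/mL × 25.0 = 43.5 mg/mL = 43.5 g/L.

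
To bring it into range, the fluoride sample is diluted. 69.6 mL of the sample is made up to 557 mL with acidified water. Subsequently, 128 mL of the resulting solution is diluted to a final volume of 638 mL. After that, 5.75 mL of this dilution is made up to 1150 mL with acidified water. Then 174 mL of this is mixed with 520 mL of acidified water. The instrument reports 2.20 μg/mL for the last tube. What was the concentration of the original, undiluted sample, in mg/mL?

70.0 mg/mL

Overall dilution factor = 8.003 × 4.984 × 200 × 3.989 = 3.18 × 10⁴.
Original = 2.20 μg/mL × 3.18 × 10⁴ = 7.00 × 10⁴ μg/mL = 70.0 mg/mL.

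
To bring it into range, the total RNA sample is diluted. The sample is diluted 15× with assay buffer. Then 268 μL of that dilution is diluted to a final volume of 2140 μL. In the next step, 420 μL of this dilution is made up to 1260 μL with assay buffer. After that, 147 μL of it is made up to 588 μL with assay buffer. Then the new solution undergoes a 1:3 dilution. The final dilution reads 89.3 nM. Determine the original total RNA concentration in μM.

385 μM

Overall dilution factor = 15 × 7.985 × 3 × 4 × 3 = 4312.
Original = 89.3 nM × 4312 = 3.85 × 10⁵ nM = 385 μM.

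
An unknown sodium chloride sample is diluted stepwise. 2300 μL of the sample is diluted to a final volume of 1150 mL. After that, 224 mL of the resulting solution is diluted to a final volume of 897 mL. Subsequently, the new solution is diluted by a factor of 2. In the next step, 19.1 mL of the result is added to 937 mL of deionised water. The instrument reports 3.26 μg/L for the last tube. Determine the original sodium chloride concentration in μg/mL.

653 μg/mL

Overall dilution factor = 500 × 4.004 × 2 × 50.06 = 2.00 × 10⁵.
Original = 3.26 μg/L × 2.00 × 10⁵ = 6.53 × 10⁵ μg/L = 653 μg/mL.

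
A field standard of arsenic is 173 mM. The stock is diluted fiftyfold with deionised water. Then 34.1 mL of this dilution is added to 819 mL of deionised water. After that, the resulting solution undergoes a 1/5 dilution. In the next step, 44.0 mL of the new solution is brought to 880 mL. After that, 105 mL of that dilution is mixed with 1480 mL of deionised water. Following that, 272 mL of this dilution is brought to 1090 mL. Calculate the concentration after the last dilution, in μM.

0.0229 μM

Overall dilution factor = 50 × 25.02 × 5 × 20 × 15.10 × 4.007 = 7.57 × 10⁶.
173 mM / 7.57 × 10⁶ = 2.29 × 10⁻⁵ mM = 0.0229 μM.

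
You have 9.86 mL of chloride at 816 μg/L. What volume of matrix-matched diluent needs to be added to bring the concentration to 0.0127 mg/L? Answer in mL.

624 mL

0.0127 mg/L = 12.7 μg/L.
V₂ = C₁V₁/C₂ = 816 × 9.86 / 12.7 = 634 mL.
Diluent to add = V₂ − V₁ = 634 − 9.86 = 624 mL.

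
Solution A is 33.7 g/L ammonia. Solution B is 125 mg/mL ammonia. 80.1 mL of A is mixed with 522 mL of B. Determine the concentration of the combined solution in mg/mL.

113 mg/mL

C_B = 125 mg/mL = 125 g/L.
C_mix = (C_A·V_A + C_B·V_B)/(V_A + V_B) = (33.7×80.1 + 125×522) / 602.1 = 113 g/L = 113 mg/mL.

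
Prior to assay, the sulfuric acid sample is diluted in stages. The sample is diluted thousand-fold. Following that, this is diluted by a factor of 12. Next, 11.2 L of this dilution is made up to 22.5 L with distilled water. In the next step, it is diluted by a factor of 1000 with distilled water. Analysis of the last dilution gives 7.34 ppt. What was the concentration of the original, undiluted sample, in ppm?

Overall dilution factor = 1000 × 12 × 2.009 × 1000 = 2.41 × 10⁷.
Original = 7.34 ppt × 2.41 × 10⁷ = 1.77 × 10⁸ ppt = 177 ppm.

177 ppm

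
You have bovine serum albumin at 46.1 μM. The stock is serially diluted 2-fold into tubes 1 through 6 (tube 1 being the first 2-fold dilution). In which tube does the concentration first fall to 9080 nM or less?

Tube n has concentration 46.1 μM / 2ⁿ.
Need 2ⁿ ≥ 46.1 μM / 9080 nM = 5.08, so n ≥ 2.34.
First such tube: n = 3.

tube 3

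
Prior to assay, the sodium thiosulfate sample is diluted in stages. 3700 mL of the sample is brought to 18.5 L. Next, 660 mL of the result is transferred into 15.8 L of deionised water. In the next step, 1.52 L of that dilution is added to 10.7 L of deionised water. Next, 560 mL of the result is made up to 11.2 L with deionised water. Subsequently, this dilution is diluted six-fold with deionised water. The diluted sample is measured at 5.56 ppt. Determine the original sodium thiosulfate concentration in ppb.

669 ppb

Overall dilution factor = 5 × 24.94 × 8.039 × 20 × 6 = 1.20 × 10⁵.
Original = 5.56 ppt × 1.20 × 10⁵ = 6.69 × 10⁵ ppt = 669 ppb.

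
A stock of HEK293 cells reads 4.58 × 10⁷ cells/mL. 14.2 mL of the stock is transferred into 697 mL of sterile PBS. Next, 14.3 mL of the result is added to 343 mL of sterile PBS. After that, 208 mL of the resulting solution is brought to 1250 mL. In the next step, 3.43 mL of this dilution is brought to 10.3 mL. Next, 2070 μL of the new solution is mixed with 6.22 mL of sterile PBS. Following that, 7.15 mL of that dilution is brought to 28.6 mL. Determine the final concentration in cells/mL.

127 cells/mL

Overall dilution factor = 50.08 × 24.99 × 6.010 × 3.003 × 4.005 × 4 = 3.62 × 10⁵.
4.58 × 10⁷ cells/mL / 3.62 × 10⁵ = 127 cells/mL.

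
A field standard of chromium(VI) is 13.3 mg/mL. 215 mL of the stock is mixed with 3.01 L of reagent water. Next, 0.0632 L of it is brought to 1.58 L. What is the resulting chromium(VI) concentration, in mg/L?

Overall dilution factor = 15 × 25 = 375.
13.3 mg/mL / 375 = 0.0355 mg/mL = 35.5 mg/L.

35.5 mg/L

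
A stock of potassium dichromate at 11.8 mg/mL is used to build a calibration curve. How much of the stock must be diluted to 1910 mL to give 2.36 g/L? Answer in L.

0.382 L

2.36 g/L = 2.36 mg/mL.
V₁ = C₂V₂/C₁ = 2.36 × 1910 / 11.8 = 382 mL = 0.382 L.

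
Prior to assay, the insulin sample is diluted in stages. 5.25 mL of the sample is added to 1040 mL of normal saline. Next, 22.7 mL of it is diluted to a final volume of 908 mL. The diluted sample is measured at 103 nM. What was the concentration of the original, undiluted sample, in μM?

820 μM

Overall dilution factor = 199.1 × 40 = 7964.
Original = 103 nM × 7964 = 8.20 × 10⁵ nM = 820 μM.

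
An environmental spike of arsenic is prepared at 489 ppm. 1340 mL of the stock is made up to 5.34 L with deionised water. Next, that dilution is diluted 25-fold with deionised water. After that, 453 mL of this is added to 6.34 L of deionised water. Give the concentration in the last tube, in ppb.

Overall dilution factor = 3.985 × 25 × 15.00 = 1494.
489 ppm / 1494 = 0.327 ppm = 327 ppb.

327 ppb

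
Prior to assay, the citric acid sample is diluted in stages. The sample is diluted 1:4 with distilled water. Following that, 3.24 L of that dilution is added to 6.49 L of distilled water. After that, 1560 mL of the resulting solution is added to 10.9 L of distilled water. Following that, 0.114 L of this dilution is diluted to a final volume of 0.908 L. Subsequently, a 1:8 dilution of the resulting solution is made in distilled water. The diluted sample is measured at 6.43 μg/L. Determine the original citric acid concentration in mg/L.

39.3 mg/L

Overall dilution factor = 4 × 3.003 × 7.987 × 7.965 × 8 = 6114.
Original = 6.43 μg/L × 6114 = 3.93 × 10⁴ μg/L = 39.3 mg/L.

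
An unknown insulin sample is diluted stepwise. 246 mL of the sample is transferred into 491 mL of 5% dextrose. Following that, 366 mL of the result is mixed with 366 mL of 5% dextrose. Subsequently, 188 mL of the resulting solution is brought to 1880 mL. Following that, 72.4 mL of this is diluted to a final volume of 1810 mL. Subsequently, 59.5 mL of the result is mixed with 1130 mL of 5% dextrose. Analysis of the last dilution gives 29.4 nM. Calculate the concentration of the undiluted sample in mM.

0.880 mM

Overall dilution factor = 2.996 × 2 × 10 × 25 × 19.99 = 2.99 × 10⁴.
Original = 29.4 nM × 2.99 × 10⁴ = 8.80 × 10⁵ nM = 0.880 mM.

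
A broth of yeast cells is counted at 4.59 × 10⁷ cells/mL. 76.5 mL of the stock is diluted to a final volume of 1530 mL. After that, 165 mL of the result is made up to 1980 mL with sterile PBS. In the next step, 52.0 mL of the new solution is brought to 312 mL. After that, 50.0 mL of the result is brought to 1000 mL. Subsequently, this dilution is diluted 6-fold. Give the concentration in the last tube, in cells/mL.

266 cells/mL

Overall dilution factor = 20 × 12 × 6 × 20 × 6 = 1.73 × 10⁵.
4.59 × 10⁷ cells/mL / 1.73 × 10⁵ = 266 cells/mL.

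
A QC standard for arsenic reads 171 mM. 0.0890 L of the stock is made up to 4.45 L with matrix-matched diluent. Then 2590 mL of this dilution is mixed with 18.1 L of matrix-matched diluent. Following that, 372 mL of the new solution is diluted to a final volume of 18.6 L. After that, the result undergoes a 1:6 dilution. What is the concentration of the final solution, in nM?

1430 nM

Overall dilution factor = 50 × 7.988 × 50 × 6 = 1.20 × 10⁵.
171 mM / 1.20 × 10⁵ = 1.43 × 10⁻³ mM = 1430 nM.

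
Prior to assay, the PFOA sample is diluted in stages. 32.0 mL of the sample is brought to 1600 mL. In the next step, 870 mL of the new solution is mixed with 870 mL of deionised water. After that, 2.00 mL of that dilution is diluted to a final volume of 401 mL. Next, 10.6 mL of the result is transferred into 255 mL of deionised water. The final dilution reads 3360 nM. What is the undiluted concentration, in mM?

1690 mM

Overall dilution factor = 50 × 2 × 200.5 × 25.06 = 5.02 × 10⁵.
Original = 3360 nM × 5.02 × 10⁵ = 1.69 × 10⁹ nM = 1690 mM.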